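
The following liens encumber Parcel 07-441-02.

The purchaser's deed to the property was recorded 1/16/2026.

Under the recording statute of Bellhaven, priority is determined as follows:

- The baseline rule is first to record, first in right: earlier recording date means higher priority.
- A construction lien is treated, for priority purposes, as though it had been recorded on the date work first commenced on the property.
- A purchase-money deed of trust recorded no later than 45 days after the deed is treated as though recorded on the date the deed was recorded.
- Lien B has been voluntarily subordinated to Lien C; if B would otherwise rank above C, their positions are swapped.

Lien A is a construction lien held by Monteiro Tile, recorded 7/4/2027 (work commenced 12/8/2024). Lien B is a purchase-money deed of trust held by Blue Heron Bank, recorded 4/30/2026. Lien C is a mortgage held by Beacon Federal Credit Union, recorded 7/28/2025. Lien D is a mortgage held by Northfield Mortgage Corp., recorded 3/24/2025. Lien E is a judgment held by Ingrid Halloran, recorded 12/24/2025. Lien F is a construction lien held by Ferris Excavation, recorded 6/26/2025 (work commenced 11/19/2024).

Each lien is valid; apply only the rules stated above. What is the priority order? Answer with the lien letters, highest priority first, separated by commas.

F, A, D, C, E, B

Effective dates after the stated exceptions: A is treated as recorded 12/8/2024, the work-commencement date; B was recorded 104 days after the deed — beyond 45 days — so no relation-back applies; F is treated as recorded 11/19/2024, the work-commencement date.
By effective date: F (11/19/2024), A (12/8/2024), D (3/24/2025), C (7/28/2025), E (12/24/2025), B (4/30/2026).
B is already junior to C, so the subordination agreement changes nothing.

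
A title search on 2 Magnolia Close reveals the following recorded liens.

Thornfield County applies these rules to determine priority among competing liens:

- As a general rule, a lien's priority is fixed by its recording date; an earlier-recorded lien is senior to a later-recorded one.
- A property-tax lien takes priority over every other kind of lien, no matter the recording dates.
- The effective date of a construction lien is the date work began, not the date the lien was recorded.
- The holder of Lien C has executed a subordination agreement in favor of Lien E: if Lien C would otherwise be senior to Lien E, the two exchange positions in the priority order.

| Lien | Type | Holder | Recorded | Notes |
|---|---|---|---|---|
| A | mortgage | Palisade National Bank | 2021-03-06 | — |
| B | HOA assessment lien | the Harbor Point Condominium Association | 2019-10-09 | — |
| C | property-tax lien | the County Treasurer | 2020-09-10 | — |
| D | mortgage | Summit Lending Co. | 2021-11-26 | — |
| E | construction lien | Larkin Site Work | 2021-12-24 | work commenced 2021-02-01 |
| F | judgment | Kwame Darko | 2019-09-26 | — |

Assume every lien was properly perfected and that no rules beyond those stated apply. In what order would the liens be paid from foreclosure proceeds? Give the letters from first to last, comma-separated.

Effective dates: E's effective date is 2021-02-01, when work began.
C is a property-tax lien and takes priority over every other lien.
Ordering the rest by effective date: F (2019-09-26), B (2019-10-09), E (2021-02-01), A (2021-03-06), D (2021-11-26).
The subordination applies — C was senior to E — so C and E swap.

E, F, B, C, A, D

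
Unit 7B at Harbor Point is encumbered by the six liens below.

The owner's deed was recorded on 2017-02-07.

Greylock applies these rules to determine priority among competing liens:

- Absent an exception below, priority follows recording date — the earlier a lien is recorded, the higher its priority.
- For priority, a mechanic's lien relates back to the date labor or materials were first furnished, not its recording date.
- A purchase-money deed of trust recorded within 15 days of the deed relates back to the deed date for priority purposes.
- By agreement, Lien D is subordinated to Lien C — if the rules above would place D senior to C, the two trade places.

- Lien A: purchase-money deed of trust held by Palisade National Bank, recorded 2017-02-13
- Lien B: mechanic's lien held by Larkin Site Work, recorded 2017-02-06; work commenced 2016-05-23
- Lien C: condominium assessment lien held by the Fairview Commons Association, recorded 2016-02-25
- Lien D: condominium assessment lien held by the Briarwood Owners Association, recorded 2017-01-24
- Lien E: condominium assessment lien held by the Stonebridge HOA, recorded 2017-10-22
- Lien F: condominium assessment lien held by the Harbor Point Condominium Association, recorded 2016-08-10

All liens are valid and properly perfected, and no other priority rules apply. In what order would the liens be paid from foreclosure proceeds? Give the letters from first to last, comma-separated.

First, effective dates: A was recorded within the 15-day window, so its effective date is the deed date 2017-02-07; B is treated as recorded 2016-05-23, the work-commencement date.
By effective date: C (2016-02-25), B (2016-05-23), F (2016-08-10), D (2017-01-24), A (2017-02-07), E (2017-10-22).
D is already junior to C, so the subordination agreement changes nothing.

C, B, F, D, A, E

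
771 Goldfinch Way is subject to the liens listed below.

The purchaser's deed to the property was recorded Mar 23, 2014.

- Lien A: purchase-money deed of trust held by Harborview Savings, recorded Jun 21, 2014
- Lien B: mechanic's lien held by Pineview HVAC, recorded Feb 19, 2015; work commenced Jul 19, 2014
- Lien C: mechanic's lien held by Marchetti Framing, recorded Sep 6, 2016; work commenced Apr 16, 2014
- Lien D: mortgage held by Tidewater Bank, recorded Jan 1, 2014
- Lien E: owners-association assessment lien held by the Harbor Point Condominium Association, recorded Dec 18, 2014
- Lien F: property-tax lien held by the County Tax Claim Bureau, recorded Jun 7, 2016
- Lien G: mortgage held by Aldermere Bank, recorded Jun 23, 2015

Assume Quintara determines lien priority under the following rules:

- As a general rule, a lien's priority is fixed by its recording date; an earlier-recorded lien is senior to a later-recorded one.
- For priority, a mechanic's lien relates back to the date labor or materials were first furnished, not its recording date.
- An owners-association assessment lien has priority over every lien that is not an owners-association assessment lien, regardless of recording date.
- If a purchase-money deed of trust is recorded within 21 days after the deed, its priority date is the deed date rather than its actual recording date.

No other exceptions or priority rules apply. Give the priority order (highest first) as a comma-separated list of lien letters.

Effective dates: A missed the 21-day window (90 days after the deed), so its recording date stands; B relates back to Jul 19, 2014 (work commenced); C's effective date is Apr 16, 2014, when work began.
E, as an owners-association assessment lien, has superpriority and ranks first.
Ordering the rest by effective date: D (Jan 1, 2014), C (Apr 16, 2014), A (Jun 21, 2014), B (Jul 19, 2014), G (Jun 23, 2015), F (Jun 7, 2016).

E, D, C, A, B, G, F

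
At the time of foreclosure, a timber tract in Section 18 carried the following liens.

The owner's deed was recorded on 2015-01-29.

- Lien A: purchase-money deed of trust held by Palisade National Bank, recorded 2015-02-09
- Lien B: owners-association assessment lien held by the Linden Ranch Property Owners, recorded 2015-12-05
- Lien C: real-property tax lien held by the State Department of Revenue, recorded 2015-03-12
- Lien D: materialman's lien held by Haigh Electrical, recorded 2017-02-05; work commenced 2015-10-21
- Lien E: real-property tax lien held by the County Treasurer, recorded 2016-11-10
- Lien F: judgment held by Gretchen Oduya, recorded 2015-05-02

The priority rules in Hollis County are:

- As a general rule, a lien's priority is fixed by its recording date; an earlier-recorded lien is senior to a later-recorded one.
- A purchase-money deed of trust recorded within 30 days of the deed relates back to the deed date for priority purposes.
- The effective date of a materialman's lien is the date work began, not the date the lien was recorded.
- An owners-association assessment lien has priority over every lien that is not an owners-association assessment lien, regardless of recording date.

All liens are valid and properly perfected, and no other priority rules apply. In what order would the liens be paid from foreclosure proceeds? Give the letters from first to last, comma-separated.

B, A, C, F, D, E

First, effective dates: A was recorded within the 30-day window, so its effective date is the deed date 2015-01-29; D's effective date is 2015-10-21, when work began.
B is an owners-association assessment lien, so it outranks all other liens regardless of date.
Remaining liens by effective date: A (2015-01-29), C (2015-03-12), F (2015-05-02), D (2015-10-21), E (2016-11-10).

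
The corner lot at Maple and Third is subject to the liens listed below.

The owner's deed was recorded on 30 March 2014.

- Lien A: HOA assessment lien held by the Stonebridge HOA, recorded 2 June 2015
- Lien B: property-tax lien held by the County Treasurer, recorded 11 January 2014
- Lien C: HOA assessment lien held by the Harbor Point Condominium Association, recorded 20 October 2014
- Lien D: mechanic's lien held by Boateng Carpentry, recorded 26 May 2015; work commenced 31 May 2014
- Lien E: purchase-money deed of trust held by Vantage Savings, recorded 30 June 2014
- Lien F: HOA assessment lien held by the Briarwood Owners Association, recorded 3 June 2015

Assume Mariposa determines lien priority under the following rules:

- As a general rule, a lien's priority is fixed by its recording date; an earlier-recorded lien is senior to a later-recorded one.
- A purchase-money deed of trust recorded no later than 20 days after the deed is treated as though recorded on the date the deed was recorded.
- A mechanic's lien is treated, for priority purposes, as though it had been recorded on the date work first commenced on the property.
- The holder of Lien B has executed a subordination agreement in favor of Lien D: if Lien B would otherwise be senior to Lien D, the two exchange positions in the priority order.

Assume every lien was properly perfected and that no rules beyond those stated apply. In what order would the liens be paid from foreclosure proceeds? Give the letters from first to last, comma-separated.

Adjusting effective dates: D is treated as recorded 31 May 2014, the work-commencement date; E was recorded 92 days after the deed, outside the 20-day window, so it keeps its recording date.
Sorted by effective date: B (11 January 2014), D (31 May 2014), E (30 June 2014), C (20 October 2014), A (2 June 2015), F (3 June 2015).
Because B would otherwise rank above D, the subordination swaps them.

D, B, E, C, A, F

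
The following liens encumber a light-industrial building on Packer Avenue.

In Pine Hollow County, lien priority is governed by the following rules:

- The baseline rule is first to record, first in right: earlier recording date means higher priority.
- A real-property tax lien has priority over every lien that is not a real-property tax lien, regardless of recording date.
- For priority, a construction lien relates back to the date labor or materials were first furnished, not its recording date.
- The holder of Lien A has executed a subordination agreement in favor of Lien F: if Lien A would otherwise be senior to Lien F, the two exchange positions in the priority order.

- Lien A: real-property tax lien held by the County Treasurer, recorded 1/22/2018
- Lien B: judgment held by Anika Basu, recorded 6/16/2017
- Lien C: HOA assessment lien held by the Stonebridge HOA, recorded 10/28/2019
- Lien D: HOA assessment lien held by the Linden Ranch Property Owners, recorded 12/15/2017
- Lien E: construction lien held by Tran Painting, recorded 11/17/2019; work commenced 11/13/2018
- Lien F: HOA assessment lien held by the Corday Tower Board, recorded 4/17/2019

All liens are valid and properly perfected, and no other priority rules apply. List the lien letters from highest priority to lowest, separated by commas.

Adjusting effective dates: E is treated as recorded 11/13/2018, the work-commencement date.
A, as a real-property tax lien, has superpriority and ranks first.
Remaining liens by effective date: B (6/16/2017), D (12/15/2017), E (11/13/2018), F (4/17/2019), C (10/28/2019).
The subordination applies — A was senior to F — so A and F swap.

F, B, D, E, A, C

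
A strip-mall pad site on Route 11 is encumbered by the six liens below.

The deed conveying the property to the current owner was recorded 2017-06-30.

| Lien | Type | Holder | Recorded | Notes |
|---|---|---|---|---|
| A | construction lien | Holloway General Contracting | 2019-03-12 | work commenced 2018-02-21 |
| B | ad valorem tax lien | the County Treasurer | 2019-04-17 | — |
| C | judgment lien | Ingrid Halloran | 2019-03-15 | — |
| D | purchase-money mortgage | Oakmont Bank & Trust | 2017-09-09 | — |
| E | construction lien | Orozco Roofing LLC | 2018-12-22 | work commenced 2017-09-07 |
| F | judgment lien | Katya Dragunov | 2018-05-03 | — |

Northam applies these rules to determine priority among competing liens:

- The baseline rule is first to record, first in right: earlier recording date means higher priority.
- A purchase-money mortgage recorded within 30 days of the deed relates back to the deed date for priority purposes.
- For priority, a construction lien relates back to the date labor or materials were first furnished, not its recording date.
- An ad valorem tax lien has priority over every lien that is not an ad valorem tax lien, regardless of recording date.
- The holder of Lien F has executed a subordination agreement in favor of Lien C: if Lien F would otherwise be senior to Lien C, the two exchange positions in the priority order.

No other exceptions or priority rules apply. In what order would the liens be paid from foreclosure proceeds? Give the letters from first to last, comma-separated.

B, E, D, A, C, F

Effective dates: A is treated as recorded 2018-02-21, the work-commencement date; D missed the 30-day window (71 days after the deed), so its recording date stands; E's effective date is 2017-09-07, when work began.
As an ad valorem tax lien, B is senior to every other lien.
Ordering the rest by effective date: E (2017-09-07), D (2017-09-09), A (2018-02-21), F (2018-05-03), C (2019-03-15).
The subordination applies — F was senior to C — so F and C swap.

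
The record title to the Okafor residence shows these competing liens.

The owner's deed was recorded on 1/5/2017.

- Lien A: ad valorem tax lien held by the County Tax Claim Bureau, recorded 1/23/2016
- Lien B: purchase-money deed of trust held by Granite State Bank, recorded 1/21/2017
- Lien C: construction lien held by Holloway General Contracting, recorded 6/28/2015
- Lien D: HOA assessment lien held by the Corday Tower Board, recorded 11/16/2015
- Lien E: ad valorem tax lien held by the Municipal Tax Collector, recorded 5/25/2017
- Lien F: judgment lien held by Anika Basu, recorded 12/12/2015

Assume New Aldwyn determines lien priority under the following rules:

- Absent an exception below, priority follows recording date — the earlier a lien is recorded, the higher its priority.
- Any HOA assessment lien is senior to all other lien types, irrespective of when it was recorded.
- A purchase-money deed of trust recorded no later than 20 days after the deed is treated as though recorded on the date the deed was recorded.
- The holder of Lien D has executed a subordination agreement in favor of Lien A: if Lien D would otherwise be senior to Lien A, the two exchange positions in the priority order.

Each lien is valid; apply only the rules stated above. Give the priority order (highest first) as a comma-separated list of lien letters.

A, C, F, D, B, E

First, effective dates: B's effective date is the deed date, 1/5/2017.
D, as an HOA assessment lien, has superpriority and ranks first.
Ordering the rest by effective date: C (6/28/2015), F (12/12/2015), A (1/23/2016), B (1/5/2017), E (5/25/2017).
The subordination applies — D was senior to A — so D and A swap.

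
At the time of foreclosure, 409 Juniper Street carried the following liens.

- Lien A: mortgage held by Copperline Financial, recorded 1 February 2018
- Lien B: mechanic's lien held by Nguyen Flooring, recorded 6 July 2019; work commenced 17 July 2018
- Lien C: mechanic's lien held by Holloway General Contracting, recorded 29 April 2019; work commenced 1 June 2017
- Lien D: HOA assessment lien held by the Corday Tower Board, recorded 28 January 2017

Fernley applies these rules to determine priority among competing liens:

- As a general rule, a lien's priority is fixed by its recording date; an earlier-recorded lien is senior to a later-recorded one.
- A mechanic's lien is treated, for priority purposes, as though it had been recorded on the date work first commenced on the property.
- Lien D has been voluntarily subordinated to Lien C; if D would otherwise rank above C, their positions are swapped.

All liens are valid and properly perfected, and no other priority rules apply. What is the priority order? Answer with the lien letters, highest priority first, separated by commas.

Effective dates after the stated exceptions: B's effective date is 17 July 2018, when work began; C is treated as recorded 1 June 2017, the work-commencement date.
Sorted by effective date: D (28 January 2017), C (1 June 2017), A (1 February 2018), B (17 July 2018).
D would otherwise be senior to C, so under the subordination agreement D and C exchange positions.

C, D, A, B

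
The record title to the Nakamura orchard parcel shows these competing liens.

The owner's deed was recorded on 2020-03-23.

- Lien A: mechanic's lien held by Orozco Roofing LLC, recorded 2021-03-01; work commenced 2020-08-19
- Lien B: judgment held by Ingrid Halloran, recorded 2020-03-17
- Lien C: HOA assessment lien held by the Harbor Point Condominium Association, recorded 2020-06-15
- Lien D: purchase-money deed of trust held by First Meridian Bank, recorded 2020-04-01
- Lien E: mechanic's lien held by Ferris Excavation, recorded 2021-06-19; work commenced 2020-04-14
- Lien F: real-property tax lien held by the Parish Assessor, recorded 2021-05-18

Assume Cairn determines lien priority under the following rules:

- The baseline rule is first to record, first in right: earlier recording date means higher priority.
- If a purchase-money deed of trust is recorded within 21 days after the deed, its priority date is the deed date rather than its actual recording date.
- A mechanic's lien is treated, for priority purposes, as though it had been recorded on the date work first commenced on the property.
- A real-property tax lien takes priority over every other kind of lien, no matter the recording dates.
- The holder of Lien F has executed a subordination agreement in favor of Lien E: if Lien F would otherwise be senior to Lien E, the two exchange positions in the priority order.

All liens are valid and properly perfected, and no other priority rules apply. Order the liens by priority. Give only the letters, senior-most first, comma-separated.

E, B, D, F, C, A

First, effective dates: A's effective date is 2020-08-19, when work began; D's effective date is the deed date, 2020-03-23; E is treated as recorded 2020-04-14, the work-commencement date.
F, as a real-property tax lien, has superpriority and ranks first.
Ordering the rest by effective date: B (2020-03-17), D (2020-03-23), E (2020-04-14), C (2020-06-15), A (2020-08-19).
The subordination applies — F was senior to E — so F and E swap.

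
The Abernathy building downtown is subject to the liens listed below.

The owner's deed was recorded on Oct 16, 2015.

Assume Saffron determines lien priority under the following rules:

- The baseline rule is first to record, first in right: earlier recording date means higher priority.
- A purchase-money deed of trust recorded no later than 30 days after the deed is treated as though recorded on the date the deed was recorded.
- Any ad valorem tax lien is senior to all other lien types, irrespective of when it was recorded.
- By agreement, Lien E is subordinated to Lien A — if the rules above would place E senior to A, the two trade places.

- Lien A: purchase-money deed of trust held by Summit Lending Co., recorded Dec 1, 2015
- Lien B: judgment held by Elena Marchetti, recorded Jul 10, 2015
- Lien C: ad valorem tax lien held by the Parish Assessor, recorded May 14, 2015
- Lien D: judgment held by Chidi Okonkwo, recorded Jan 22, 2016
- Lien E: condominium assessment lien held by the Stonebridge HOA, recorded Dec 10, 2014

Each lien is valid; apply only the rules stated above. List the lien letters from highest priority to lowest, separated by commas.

Adjusting effective dates: A missed the 30-day window (46 days after the deed), so its recording date stands.
C is an ad valorem tax lien and takes priority over every other lien.
The other liens, earliest effective date first: E (Dec 10, 2014), B (Jul 10, 2015), A (Dec 1, 2015), D (Jan 22, 2016).
The subordination applies — E was senior to A — so E and A swap.

C, A, B, E, D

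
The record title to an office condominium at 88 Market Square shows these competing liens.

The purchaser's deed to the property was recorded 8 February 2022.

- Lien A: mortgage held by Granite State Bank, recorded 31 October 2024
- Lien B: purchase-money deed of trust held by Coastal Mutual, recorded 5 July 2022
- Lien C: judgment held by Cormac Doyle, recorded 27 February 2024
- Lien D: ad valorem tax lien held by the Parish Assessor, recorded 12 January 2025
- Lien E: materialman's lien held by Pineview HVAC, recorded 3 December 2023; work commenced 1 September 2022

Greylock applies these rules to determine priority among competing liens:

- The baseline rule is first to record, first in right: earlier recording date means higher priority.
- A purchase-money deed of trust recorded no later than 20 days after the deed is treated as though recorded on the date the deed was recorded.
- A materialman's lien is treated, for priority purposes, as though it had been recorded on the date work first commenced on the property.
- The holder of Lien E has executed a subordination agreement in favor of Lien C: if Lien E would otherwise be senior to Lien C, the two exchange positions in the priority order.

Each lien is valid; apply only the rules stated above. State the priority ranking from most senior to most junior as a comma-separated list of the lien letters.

B, C, E, A, D

First, effective dates: B missed the 20-day window (147 days after the deed), so its recording date stands; E relates back to 1 September 2022 (work commenced).
Ordering by effective date: B (5 July 2022), E (1 September 2022), C (27 February 2024), A (31 October 2024), D (12 January 2025).
E would otherwise be senior to C, so under the subordination agreement E and C exchange positions.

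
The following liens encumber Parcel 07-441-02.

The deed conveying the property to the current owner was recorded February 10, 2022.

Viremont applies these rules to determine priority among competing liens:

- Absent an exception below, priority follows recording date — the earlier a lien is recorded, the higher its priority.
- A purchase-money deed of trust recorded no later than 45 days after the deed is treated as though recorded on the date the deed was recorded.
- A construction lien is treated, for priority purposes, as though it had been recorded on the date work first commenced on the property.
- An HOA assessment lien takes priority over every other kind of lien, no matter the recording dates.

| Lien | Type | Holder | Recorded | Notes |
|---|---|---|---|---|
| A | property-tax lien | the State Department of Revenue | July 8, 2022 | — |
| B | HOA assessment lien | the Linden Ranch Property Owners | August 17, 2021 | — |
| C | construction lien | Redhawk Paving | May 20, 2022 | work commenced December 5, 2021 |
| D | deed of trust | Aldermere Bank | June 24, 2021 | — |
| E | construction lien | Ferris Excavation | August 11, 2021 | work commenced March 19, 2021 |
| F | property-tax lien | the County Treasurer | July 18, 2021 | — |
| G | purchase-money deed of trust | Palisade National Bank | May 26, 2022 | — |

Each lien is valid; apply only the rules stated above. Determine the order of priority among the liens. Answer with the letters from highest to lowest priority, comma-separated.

Effective dates after the stated exceptions: C relates back to December 5, 2021 (work commenced); E's effective date is March 19, 2021, when work began; G was recorded 105 days after the deed — beyond 45 days — so no relation-back applies.
B, as an HOA assessment lien, has superpriority and ranks first.
Among the remaining liens, by effective date: E (March 19, 2021), D (June 24, 2021), F (July 18, 2021), C (December 5, 2021), G (May 26, 2022), A (July 8, 2022).

B, E, D, F, C, G, A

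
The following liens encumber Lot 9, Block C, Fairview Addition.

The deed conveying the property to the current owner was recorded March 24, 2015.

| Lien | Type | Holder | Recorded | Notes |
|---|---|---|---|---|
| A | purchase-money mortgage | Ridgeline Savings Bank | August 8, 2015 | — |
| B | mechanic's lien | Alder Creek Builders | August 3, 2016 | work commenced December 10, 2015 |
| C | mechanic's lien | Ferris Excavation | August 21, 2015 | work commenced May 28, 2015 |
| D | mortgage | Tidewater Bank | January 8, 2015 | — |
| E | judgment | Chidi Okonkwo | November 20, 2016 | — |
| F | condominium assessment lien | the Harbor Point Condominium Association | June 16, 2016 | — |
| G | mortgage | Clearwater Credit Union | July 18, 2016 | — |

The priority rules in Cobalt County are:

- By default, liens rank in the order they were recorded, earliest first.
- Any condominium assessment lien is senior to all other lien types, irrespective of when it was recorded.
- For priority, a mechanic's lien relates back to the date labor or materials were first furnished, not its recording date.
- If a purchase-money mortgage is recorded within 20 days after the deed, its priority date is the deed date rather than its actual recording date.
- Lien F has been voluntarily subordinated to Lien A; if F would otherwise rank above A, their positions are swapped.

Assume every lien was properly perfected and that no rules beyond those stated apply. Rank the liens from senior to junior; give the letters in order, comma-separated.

Effective dates: A missed the 20-day window (137 days after the deed), so its recording date stands; B is treated as recorded December 10, 2015, the work-commencement date; C's effective date is May 28, 2015, when work began.
F, as a condominium assessment lien, has superpriority and ranks first.
Among the remaining liens, by effective date: D (January 8, 2015), C (May 28, 2015), A (August 8, 2015), B (December 10, 2015), G (July 18, 2016), E (November 20, 2016).
Because F would otherwise rank above A, the subordination swaps them.

A, D, C, F, B, G, E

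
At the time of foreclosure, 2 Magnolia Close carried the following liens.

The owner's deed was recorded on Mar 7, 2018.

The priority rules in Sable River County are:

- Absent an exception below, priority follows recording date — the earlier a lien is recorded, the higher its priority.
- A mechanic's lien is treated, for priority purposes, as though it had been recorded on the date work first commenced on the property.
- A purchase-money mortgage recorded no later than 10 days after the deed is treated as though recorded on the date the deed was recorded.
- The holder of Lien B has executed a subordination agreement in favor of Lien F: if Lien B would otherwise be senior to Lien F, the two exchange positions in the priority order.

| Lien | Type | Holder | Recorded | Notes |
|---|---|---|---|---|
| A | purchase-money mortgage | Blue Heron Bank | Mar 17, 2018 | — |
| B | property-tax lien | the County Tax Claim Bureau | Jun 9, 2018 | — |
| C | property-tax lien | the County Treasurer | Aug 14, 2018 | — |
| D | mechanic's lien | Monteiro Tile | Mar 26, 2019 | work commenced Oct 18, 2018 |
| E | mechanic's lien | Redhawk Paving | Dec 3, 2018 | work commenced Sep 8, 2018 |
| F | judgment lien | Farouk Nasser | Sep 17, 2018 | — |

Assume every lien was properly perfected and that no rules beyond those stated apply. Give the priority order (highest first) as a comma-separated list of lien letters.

A, F, C, E, B, D

First, effective dates: A was recorded within the 10-day window, so its effective date is the deed date Mar 7, 2018; D's effective date is Oct 18, 2018, when work began; E relates back to Sep 8, 2018 (work commenced).
Sorted by effective date: A (Mar 7, 2018), B (Jun 9, 2018), C (Aug 14, 2018), E (Sep 8, 2018), F (Sep 17, 2018), D (Oct 18, 2018).
B is senior to F before the subordination, so the two trade places.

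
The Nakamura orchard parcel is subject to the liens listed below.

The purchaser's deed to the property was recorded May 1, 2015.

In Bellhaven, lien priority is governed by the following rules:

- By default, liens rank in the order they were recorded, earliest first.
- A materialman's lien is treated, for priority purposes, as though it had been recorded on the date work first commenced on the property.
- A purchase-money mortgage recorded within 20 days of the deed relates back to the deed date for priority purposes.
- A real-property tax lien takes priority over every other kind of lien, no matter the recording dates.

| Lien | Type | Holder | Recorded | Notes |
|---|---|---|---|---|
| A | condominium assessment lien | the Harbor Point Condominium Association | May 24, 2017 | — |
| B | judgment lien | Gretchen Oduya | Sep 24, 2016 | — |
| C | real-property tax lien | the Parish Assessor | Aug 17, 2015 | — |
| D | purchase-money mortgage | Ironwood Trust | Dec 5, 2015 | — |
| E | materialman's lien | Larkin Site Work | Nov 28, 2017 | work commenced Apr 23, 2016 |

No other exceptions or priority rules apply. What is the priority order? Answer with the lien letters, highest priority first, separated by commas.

Adjusting effective dates: D was recorded 218 days after the deed, outside the 20-day window, so it keeps its recording date; E's effective date is Apr 23, 2016, when work began.
C is a real-property tax lien, so it outranks all other liens regardless of date.
The other liens, earliest effective date first: D (Dec 5, 2015), E (Apr 23, 2016), B (Sep 24, 2016), A (May 24, 2017).

C, D, E, B, A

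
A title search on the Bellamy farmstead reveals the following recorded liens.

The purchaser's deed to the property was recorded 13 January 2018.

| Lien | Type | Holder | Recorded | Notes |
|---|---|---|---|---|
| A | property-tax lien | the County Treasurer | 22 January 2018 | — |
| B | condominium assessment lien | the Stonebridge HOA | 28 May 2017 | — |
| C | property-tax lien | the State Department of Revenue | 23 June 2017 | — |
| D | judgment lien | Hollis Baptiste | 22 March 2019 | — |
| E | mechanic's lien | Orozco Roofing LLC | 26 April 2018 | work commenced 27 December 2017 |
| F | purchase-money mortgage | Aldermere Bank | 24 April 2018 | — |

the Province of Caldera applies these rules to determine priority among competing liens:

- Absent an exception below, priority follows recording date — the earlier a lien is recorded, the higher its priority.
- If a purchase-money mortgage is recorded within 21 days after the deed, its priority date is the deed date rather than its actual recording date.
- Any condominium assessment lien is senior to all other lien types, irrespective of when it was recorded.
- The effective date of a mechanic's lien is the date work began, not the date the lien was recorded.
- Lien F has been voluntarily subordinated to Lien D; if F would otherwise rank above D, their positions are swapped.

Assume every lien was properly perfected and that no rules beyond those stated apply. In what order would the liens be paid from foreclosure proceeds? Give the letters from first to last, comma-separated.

First, effective dates: E's effective date is 27 December 2017, when work began; F was recorded 101 days after the deed — beyond 21 days — so no relation-back applies.
B is a condominium assessment lien, so it outranks all other liens regardless of date.
Ordering the rest by effective date: C (23 June 2017), E (27 December 2017), A (22 January 2018), F (24 April 2018), D (22 March 2019).
Because F would otherwise rank above D, the subordination swaps them.

B, C, E, A, D, F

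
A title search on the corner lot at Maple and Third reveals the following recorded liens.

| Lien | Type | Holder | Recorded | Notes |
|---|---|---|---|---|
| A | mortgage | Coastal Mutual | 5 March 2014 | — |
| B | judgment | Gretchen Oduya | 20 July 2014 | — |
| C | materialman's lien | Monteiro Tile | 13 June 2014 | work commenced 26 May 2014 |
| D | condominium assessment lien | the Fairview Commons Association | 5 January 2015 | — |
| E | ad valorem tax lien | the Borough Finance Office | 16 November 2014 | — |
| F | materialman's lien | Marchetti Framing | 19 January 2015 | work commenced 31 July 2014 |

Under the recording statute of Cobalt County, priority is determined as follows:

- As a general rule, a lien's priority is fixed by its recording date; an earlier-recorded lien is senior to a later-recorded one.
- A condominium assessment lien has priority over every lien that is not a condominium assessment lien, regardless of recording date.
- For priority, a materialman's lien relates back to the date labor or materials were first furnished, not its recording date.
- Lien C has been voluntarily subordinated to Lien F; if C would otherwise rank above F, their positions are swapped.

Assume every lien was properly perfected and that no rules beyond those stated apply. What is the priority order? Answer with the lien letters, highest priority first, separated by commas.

First, effective dates: C relates back to 26 May 2014 (work commenced); F is treated as recorded 31 July 2014, the work-commencement date.
D, as a condominium assessment lien, has superpriority and ranks first.
Among the remaining liens, by effective date: A (5 March 2014), C (26 May 2014), B (20 July 2014), F (31 July 2014), E (16 November 2014).
The subordination applies — C was senior to F — so C and F swap.

D, A, F, B, C, E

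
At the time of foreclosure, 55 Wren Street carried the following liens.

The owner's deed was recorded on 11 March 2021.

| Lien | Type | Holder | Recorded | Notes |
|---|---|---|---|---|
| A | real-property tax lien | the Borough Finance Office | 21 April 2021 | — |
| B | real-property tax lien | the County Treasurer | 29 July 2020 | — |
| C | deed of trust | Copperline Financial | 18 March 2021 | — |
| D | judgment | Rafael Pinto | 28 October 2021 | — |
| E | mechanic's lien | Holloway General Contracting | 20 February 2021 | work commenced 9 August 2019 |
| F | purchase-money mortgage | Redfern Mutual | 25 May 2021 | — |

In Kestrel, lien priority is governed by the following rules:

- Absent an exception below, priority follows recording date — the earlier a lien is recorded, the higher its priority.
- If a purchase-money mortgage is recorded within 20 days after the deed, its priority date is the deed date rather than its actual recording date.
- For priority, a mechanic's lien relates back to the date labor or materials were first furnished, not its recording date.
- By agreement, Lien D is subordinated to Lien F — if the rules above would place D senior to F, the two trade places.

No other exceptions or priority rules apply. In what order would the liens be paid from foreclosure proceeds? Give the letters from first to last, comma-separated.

E, B, C, A, F, D

Effective dates: E is treated as recorded 9 August 2019, the work-commencement date; F was recorded 75 days after the deed — beyond 20 days — so no relation-back applies.
Sorted by effective date: E (9 August 2019), B (29 July 2020), C (18 March 2021), A (21 April 2021), F (25 May 2021), D (28 October 2021).
D is already junior to F, so the subordination agreement changes nothing.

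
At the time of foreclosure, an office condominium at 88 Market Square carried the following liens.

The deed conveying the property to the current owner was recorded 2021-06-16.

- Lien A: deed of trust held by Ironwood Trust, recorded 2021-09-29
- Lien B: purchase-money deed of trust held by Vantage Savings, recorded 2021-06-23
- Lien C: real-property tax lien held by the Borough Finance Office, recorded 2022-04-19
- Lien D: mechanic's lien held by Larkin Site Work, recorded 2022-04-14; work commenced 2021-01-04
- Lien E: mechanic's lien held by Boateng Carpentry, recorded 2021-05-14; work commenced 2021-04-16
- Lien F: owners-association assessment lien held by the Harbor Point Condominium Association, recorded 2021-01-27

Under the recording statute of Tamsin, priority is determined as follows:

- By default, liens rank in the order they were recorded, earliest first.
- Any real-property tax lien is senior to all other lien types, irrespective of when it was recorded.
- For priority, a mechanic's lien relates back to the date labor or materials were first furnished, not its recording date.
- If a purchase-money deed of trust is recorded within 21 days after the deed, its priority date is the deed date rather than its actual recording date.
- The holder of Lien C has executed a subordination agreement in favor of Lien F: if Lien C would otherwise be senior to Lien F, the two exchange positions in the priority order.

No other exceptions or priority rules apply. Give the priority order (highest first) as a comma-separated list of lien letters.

Effective dates: B's effective date is the deed date, 2021-06-16; D relates back to 2021-01-04 (work commenced); E is treated as recorded 2021-04-16, the work-commencement date.
C, as a real-property tax lien, has superpriority and ranks first.
Among the remaining liens, by effective date: D (2021-01-04), F (2021-01-27), E (2021-04-16), B (2021-06-16), A (2021-09-29).
C would otherwise be senior to F, so under the subordination agreement C and F exchange positions.

F, D, C, E, B, A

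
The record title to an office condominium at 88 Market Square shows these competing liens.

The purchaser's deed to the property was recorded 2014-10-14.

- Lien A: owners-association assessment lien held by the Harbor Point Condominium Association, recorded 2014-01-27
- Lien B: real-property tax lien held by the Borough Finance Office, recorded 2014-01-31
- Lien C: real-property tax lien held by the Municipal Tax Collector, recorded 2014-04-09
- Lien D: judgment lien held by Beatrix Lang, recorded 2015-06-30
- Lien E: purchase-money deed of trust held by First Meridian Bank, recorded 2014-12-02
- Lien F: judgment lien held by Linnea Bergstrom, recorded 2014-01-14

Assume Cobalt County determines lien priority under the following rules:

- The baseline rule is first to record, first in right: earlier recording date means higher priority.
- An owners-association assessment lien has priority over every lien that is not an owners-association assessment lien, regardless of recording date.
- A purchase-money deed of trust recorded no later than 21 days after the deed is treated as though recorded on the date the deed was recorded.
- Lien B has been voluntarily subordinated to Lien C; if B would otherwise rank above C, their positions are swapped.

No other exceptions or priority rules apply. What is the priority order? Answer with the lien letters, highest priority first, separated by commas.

Effective dates after the stated exceptions: E was recorded 49 days after the deed, outside the 21-day window, so it keeps its recording date.
A is an owners-association assessment lien and takes priority over every other lien.
The other liens, earliest effective date first: F (2014-01-14), B (2014-01-31), C (2014-04-09), E (2014-12-02), D (2015-06-30).
B is senior to C before the subordination, so the two trade places.

A, F, C, B, E, D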